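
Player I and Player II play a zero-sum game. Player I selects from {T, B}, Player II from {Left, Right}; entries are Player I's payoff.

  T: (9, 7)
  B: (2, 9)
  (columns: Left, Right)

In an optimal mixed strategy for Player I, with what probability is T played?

7/9

Row minima: T → 7, B → 2; maximin = 7.
Column maxima: Left → 9, Right → 9; minimax = 9.
7 ≠ 9, so there is no saddle point; optimal play is mixed.
Let Player I play T with probability p. Expected payoff against Left: 9p + 2(1−p) = 7p + 2; against Right: 7p + 9(1−p) = −2p + 9.
Setting these equal: 7p + 2 = −2p + 9 ⇒ 9p = 7 ⇒ p = 7/9, and the value is (7)·(7/9) + 2 = 67/9.
For Player II: with q = P(Left), equating T's and B's payoffs gives 2q + 7 = −7q + 9 ⇒ q = 2/9.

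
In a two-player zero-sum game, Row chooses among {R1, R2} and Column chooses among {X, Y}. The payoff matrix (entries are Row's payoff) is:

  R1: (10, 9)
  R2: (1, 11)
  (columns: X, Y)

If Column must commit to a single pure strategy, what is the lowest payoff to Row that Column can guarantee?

10

Column maxima: X → 10, Y → 11.
The smallest of these is 10.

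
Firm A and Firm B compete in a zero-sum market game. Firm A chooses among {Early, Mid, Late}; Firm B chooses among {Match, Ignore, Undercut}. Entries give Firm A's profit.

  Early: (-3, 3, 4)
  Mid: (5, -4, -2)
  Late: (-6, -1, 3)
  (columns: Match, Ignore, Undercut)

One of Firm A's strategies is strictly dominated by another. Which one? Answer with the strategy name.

Late

Early gives a strictly higher payoff than Late against every column: -3 > -6, 3 > -1, 4 > 3.
So Late is strictly dominated and Firm A never plays it.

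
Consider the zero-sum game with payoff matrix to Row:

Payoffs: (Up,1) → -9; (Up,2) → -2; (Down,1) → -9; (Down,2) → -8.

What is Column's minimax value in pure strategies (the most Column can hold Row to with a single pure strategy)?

Column maxima: 1 → -9, 2 → -2.
The smallest of these is -9.

-9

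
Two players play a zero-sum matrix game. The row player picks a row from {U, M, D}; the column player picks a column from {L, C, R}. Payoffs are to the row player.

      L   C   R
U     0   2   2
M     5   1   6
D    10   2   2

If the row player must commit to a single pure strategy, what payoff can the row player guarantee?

2

Row minima: U → 0, M → 1, D → 2.
The best of these is 2.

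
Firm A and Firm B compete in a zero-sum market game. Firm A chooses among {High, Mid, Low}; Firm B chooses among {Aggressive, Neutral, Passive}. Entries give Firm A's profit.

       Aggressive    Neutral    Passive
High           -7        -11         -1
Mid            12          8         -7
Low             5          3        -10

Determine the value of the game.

Row minima: High → -11, Mid → -7, Low → -10; maximin = -7.
Column maxima: Aggressive → 12, Neutral → 8, Passive → -1; minimax = -1.
-7 ≠ -1, so there is no saddle point; optimal play is mixed.
Low is strictly dominated by Mid, so Firm A never plays it.
Aggressive is strictly dominated by Neutral (it gives Firm A strictly more in every row), so Firm B never plays it.
On the remaining 2×2 (High, Mid vs Neutral, Passive):
Let Firm A play High with probability p. Expected payoff against Neutral: (-11)p + 8(1−p) = −19p + 8; against Passive: (-1)p + (-7)(1−p) = 6p − 7.
Setting these equal: −19p + 8 = 6p − 7 ⇒ −25p = -15 ⇒ p = 3/5, and the value is (-19)·(3/5) + 8 = -17/5.
For Firm B: with q = P(Neutral), equating High's and Mid's payoffs gives −10q − 1 = 15q − 7 ⇒ q = 6/25.

-17/5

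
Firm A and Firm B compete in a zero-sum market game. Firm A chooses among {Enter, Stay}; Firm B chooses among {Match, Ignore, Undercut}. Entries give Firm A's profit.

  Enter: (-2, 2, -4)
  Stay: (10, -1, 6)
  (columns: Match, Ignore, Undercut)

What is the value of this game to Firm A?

Row minima: Enter → -4, Stay → -1; maximin = -1.
Column maxima: Match → 10, Ignore → 2, Undercut → 6; minimax = 2.
-1 ≠ 2, so there is no saddle point; optimal play is mixed.
Match is strictly dominated by Undercut (it gives Firm A strictly more in every row), so Firm B never plays it.
On the remaining 2×2 (Enter, Stay vs Ignore, Undercut):
Let Firm A play Enter with probability p. Expected payoff against Ignore: 2p + (-1)(1−p) = 3p − 1; against Undercut: (-4)p + 6(1−p) = −10p + 6.
Setting these equal: 3p − 1 = −10p + 6 ⇒ 13p = 7 ⇒ p = 7/13, and the value is (3)·(7/13) − 1 = 8/13.
For Firm B: with q = P(Ignore), equating Enter's and Stay's payoffs gives 6q − 4 = −7q + 6 ⇒ q = 10/13.

8/13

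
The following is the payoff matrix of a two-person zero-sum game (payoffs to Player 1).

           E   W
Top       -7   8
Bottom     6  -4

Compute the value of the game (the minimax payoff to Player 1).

Row minima: Top → -7, Bottom → -4; maximin = -4.
Column maxima: E → 6, W → 8; minimax = 6.
-4 ≠ 6, so there is no saddle point; optimal play is mixed.
Let Player 1 play Top with probability p. Expected payoff against E: (-7)p + 6(1−p) = −13p + 6; against W: 8p + (-4)(1−p) = 12p − 4.
Setting these equal: −13p + 6 = 12p − 4 ⇒ −25p = -10 ⇒ p = 2/5, and the value is (-13)·(2/5) + 6 = 4/5.
For Player 2: with q = P(E), equating Top's and Bottom's payoffs gives −15q + 8 = 10q − 4 ⇒ q = 12/25.

4/5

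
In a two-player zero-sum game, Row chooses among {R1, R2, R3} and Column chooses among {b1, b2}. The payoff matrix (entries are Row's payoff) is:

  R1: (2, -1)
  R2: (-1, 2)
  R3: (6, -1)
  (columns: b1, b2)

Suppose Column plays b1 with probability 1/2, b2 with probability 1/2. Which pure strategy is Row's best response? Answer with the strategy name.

R3

Expected payoff of R1: (1/2)·2 + (1/2)·(-1) = 1/2.
Expected payoff of R2: (1/2)·(-1) + (1/2)·2 = 1/2.
Expected payoff of R3: (1/2)·6 + (1/2)·(-1) = 5/2.
The largest is 5/2, so Row's best response is R3.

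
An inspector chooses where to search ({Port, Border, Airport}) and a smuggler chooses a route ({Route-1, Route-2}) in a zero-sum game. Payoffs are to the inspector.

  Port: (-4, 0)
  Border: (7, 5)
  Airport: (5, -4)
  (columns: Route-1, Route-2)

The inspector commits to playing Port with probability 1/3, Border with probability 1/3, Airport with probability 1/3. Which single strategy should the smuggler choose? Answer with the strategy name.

If the smuggler plays Route-1, the inspector's expected payoff is (1/3)·(-4) + (1/3)·7 + (1/3)·5 = 8/3.
If the smuggler plays Route-2, the inspector's expected payoff is (1/3)·0 + (1/3)·5 + (1/3)·(-4) = 1/3.
The smuggler minimizes the inspector's payoff; the smallest is 1/3, so the best response is Route-2.

Route-2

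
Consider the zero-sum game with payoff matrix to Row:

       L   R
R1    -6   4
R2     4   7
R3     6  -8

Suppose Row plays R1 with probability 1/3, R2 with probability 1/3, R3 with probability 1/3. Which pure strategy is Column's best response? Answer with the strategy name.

R

If Column plays L, Row's expected payoff is (1/3)·(-6) + (1/3)·4 + (1/3)·6 = 4/3.
If Column plays R, Row's expected payoff is (1/3)·4 + (1/3)·7 + (1/3)·(-8) = 1.
Column minimizes Row's payoff; the smallest is 1, so the best response is R.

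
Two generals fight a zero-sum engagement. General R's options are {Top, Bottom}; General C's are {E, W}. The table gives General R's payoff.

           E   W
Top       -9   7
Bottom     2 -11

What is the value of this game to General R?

Row minima: Top → -9, Bottom → -11; maximin = -9.
Column maxima: E → 2, W → 7; minimax = 2.
-9 ≠ 2, so there is no saddle point; optimal play is mixed.
Let General R play Top with probability p. Expected payoff against E: (-9)p + 2(1−p) = −11p + 2; against W: 7p + (-11)(1−p) = 18p − 11.
Setting these equal: −11p + 2 = 18p − 11 ⇒ −29p = -13 ⇒ p = 13/29, and the value is (-11)·(13/29) + 2 = -85/29.
For General C: with q = P(E), equating Top's and Bottom's payoffs gives −16q + 7 = 13q − 11 ⇒ q = 18/29.

-85/29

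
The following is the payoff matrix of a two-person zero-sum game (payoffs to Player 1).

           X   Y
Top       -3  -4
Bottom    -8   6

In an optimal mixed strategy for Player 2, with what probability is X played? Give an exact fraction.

2/3

Row minima: Top → -4, Bottom → -8; maximin = -4.
Column maxima: X → -3, Y → 6; minimax = -3.
-4 ≠ -3, so there is no saddle point; optimal play is mixed.
Let Player 1 play Top with probability p. Expected payoff against X: (-3)p + (-8)(1−p) = 5p − 8; against Y: (-4)p + 6(1−p) = −10p + 6.
Setting these equal: 5p − 8 = −10p + 6 ⇒ 15p = 14 ⇒ p = 14/15, and the value is (5)·(14/15) − 8 = -10/3.
For Player 2: with q = P(X), equating Top's and Bottom's payoffs gives q − 4 = −14q + 6 ⇒ q = 2/3.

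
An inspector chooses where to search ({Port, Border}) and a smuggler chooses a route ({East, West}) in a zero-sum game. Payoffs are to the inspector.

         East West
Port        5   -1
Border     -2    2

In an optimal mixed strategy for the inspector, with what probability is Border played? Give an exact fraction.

Row minima: Port → -1, Border → -2; maximin = -1.
Column maxima: East → 5, West → 2; minimax = 2.
-1 ≠ 2, so there is no saddle point; optimal play is mixed.
Let the inspector play Port with probability p. Expected payoff against East: 5p + (-2)(1−p) = 7p − 2; against West: (-1)p + 2(1−p) = −3p + 2.
Setting these equal: 7p − 2 = −3p + 2 ⇒ 10p = 4 ⇒ p = 2/5, and the value is (7)·(2/5) − 2 = 4/5.
For the smuggler: with q = P(East), equating Port's and Border's payoffs gives 6q − 1 = −4q + 2 ⇒ q = 3/10.

3/5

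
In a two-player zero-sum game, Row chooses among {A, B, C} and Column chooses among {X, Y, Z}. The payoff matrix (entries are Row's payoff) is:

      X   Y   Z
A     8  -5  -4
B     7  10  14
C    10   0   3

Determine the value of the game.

Row minima: A → -5, B → 7, C → 0; maximin = 7.
Column maxima: X → 10, Y → 10, Z → 14; minimax = 10.
7 ≠ 10, so there is no saddle point; optimal play is mixed.
A is strictly dominated by C, so Row never plays it.
Z is strictly dominated by Y (it gives Row strictly more in every row), so Column never plays it.
On the remaining 2×2 (B, C vs X, Y):
Let Row play B with probability p. Expected payoff against X: 7p + 10(1−p) = −3p + 10; against Y: 10p + 0(1−p) = 10p.
Setting these equal: −3p + 10 = 10p ⇒ −13p = -10 ⇒ p = 10/13, and the value is (-3)·(10/13) + 10 = 100/13.
For Column: with q = P(X), equating B's and C's payoffs gives −3q + 10 = 10q ⇒ q = 10/13.

100/13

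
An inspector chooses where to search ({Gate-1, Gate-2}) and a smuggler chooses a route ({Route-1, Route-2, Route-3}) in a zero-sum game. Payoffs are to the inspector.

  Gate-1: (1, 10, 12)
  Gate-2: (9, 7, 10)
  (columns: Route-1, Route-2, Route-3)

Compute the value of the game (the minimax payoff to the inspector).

Row minima: Gate-1 → 1, Gate-2 → 7; maximin = 7.
Column maxima: Route-1 → 9, Route-2 → 10, Route-3 → 12; minimax = 9.
7 ≠ 9, so there is no saddle point; optimal play is mixed.
Route-3 is strictly dominated by Route-1 (it gives the inspector strictly more in every row), so the smuggler never plays it.
On the remaining 2×2 (Gate-1, Gate-2 vs Route-1, Route-2):
Let the inspector play Gate-1 with probability p. Expected payoff against Route-1: 1p + 9(1−p) = −8p + 9; against Route-2: 10p + 7(1−p) = 3p + 7.
Setting these equal: −8p + 9 = 3p + 7 ⇒ −11p = -2 ⇒ p = 2/11, and the value is (-8)·(2/11) + 9 = 83/11.
For the smuggler: with q = P(Route-1), equating Gate-1's and Gate-2's payoffs gives −9q + 10 = 2q + 7 ⇒ q = 3/11.

83/11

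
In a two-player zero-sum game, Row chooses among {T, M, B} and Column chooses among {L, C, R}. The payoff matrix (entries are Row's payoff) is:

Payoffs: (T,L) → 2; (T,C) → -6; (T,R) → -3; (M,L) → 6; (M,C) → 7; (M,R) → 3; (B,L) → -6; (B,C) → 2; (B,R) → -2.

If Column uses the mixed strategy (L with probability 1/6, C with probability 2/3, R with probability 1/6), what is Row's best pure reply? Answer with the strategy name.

M

Expected payoff of T: (1/6)·2 + (2/3)·(-6) + (1/6)·(-3) = -25/6.
Expected payoff of M: (1/6)·6 + (2/3)·7 + (1/6)·3 = 37/6.
Expected payoff of B: (1/6)·(-6) + (2/3)·2 + (1/6)·(-2) = 0.
The largest is 37/6, so Row's best response is M.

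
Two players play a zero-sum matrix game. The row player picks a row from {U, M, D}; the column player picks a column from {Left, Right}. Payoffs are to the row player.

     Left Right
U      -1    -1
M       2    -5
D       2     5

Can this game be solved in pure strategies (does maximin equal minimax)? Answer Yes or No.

Row minima: U → -1, M → -5, D → 2; maximin = 2.
Column maxima: Left → 2, Right → 5; minimax = 2.
maximin = minimax = 2, so a saddle point exists.

Yes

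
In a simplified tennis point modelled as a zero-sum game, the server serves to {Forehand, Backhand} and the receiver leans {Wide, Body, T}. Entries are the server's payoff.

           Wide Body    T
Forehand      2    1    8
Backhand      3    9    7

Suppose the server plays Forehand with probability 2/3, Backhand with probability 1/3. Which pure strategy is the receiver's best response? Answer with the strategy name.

If the receiver plays Wide, the server's expected payoff is (2/3)·2 + (1/3)·3 = 7/3.
If the receiver plays Body, the server's expected payoff is (2/3)·1 + (1/3)·9 = 11/3.
If the receiver plays T, the server's expected payoff is (2/3)·8 + (1/3)·7 = 23/3.
The receiver minimizes the server's payoff; the smallest is 7/3, so the best response is Wide.

Wide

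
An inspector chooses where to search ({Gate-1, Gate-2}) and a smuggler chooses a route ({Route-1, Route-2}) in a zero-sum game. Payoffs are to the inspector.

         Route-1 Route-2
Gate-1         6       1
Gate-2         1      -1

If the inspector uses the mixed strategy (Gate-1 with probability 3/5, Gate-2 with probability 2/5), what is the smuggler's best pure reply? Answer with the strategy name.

If the smuggler plays Route-1, the inspector's expected payoff is (3/5)·6 + (2/5)·1 = 4.
If the smuggler plays Route-2, the inspector's expected payoff is (3/5)·1 + (2/5)·(-1) = 1/5.
The smuggler minimizes the inspector's payoff; the smallest is 1/5, so the best response is Route-2.

Route-2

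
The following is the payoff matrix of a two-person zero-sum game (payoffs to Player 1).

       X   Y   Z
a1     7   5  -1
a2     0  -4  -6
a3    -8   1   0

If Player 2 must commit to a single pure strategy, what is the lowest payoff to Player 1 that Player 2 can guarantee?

Column maxima: X → 7, Y → 5, Z → 0.
The smallest of these is 0.

0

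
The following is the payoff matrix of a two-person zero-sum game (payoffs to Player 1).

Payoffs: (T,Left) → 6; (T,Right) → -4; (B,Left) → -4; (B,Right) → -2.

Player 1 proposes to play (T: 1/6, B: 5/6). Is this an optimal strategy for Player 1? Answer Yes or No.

Yes

Against Left this mix gives (1/6)·6 + (5/6)·(-4) = -7/3.
Against Right this mix gives (1/6)·(-4) + (5/6)·(-2) = -7/3.
All of Player 2's active replies (Left, Right) yield -7/3, and no column does worse for Player 1. The mix makes Player 2 indifferent and guarantees -7/3, so it is optimal.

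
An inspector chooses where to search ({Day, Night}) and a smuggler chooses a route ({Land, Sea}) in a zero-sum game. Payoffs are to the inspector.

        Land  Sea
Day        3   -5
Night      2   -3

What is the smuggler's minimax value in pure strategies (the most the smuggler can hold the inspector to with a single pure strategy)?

-3

Column maxima: Land → 3, Sea → -3.
The smallest of these is -3.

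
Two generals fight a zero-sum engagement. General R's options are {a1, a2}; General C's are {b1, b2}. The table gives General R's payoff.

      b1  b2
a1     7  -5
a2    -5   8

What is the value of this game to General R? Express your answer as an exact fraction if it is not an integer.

Row minima: a1 → -5, a2 → -5; maximin = -5.
Column maxima: b1 → 7, b2 → 8; minimax = 7.
-5 ≠ 7, so there is no saddle point; optimal play is mixed.
Let General R play a1 with probability p. Expected payoff against b1: 7p + (-5)(1−p) = 12p − 5; against b2: (-5)p + 8(1−p) = −13p + 8.
Setting these equal: 12p − 5 = −13p + 8 ⇒ 25p = 13 ⇒ p = 13/25, and the value is (12)·(13/25) − 5 = 31/25.
For General C: with q = P(b1), equating a1's and a2's payoffs gives 12q − 5 = −13q + 8 ⇒ q = 13/25.

31/25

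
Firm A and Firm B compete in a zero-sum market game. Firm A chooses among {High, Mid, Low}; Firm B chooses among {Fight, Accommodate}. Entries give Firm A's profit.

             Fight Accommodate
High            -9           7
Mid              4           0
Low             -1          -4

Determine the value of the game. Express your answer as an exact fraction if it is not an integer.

7/5

Row minima: High → -9, Mid → 0, Low → -4; maximin = 0.
Column maxima: Fight → 4, Accommodate → 7; minimax = 4.
0 ≠ 4, so there is no saddle point; optimal play is mixed.
Low is strictly dominated by Mid, so Firm A never plays it.
On the remaining 2×2 (High, Mid vs Fight, Accommodate):
Let Firm A play High with probability p. Expected payoff against Fight: (-9)p + 4(1−p) = −13p + 4; against Accommodate: 7p + 0(1−p) = 7p.
Setting these equal: −13p + 4 = 7p ⇒ −20p = -4 ⇒ p = 1/5, and the value is (-13)·(1/5) + 4 = 7/5.
For Firm B: with q = P(Fight), equating High's and Mid's payoffs gives −16q + 7 = 4q ⇒ q = 7/20.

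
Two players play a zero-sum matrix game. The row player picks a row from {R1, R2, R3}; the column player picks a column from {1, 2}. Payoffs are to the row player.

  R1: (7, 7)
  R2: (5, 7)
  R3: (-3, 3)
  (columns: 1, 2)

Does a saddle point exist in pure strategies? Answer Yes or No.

Row minima: R1 → 7, R2 → 5, R3 → -3; maximin = 7.
Column maxima: 1 → 7, 2 → 7; minimax = 7.
maximin = minimax = 7, so a saddle point exists.

Yes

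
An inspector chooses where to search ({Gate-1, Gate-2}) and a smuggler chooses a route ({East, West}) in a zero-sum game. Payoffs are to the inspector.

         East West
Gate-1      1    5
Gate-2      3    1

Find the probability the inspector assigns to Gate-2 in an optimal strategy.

2/3

Row minima: Gate-1 → 1, Gate-2 → 1; maximin = 1.
Column maxima: East → 3, West → 5; minimax = 3.
1 ≠ 3, so there is no saddle point; optimal play is mixed.
Let the inspector play Gate-1 with probability p. Expected payoff against East: 1p + 3(1−p) = −2p + 3; against West: 5p + 1(1−p) = 4p + 1.
Setting these equal: −2p + 3 = 4p + 1 ⇒ −6p = -2 ⇒ p = 1/3, and the value is (-2)·(1/3) + 3 = 7/3.
For the smuggler: with q = P(East), equating Gate-1's and Gate-2's payoffs gives −4q + 5 = 2q + 1 ⇒ q = 2/3.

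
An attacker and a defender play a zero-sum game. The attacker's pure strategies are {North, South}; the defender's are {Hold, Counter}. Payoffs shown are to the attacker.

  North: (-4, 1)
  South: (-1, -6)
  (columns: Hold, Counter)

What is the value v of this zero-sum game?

-5/2

Row minima: North → -4, South → -6; maximin = -4.
Column maxima: Hold → -1, Counter → 1; minimax = -1.
-4 ≠ -1, so there is no saddle point; optimal play is mixed.
Let the attacker play North with probability p. Expected payoff against Hold: (-4)p + (-1)(1−p) = −3p − 1; against Counter: 1p + (-6)(1−p) = 7p − 6.
Setting these equal: −3p − 1 = 7p − 6 ⇒ −10p = -5 ⇒ p = 1/2, and the value is (-3)·(1/2) − 1 = -5/2.
For the defender: with q = P(Hold), equating North's and South's payoffs gives −5q + 1 = 5q − 6 ⇒ q = 7/10.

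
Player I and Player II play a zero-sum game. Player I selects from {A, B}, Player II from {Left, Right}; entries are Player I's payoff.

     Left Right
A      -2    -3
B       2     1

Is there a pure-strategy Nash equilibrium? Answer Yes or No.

Row minima: A → -3, B → 1; maximin = 1.
Column maxima: Left → 2, Right → 1; minimax = 1.
maximin = minimax = 1, so a saddle point exists.

Yes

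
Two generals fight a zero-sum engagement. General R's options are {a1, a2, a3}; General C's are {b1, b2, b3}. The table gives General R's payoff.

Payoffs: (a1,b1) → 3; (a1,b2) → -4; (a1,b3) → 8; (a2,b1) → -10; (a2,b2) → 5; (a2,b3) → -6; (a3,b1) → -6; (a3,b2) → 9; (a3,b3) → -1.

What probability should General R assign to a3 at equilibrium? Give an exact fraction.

Row minima: a1 → -4, a2 → -10, a3 → -6; maximin = -4.
Column maxima: b1 → 3, b2 → 9, b3 → 8; minimax = 3.
-4 ≠ 3, so there is no saddle point; optimal play is mixed.
a2 is strictly dominated by a3, so General R never plays it.
b3 is strictly dominated by b1 (it gives General R strictly more in every row), so General C never plays it.
On the remaining 2×2 (a1, a3 vs b1, b2):
Let General R play a1 with probability p. Expected payoff against b1: 3p + (-6)(1−p) = 9p − 6; against b2: (-4)p + 9(1−p) = −13p + 9.
Setting these equal: 9p − 6 = −13p + 9 ⇒ 22p = 15 ⇒ p = 15/22, and the value is (9)·(15/22) − 6 = 3/22.
For General C: with q = P(b1), equating a1's and a3's payoffs gives 7q − 4 = −15q + 9 ⇒ q = 13/22.

7/22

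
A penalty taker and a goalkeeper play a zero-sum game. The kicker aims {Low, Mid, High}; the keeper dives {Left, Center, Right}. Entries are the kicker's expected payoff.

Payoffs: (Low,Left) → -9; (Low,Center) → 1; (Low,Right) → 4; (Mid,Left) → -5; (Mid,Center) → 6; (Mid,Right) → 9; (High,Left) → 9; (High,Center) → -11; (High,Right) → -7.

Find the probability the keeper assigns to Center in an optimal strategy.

Row minima: Low → -9, Mid → -5, High → -11; maximin = -5.
Column maxima: Left → 9, Center → 6, Right → 9; minimax = 6.
-5 ≠ 6, so there is no saddle point; optimal play is mixed.
Low is strictly dominated by Mid, so the kicker never plays it.
Right is strictly dominated by Center (it gives the kicker strictly more in every row), so the keeper never plays it.
On the remaining 2×2 (Mid, High vs Left, Center):
Let the kicker play Mid with probability p. Expected payoff against Left: (-5)p + 9(1−p) = −14p + 9; against Center: 6p + (-11)(1−p) = 17p − 11.
Setting these equal: −14p + 9 = 17p − 11 ⇒ −31p = -20 ⇒ p = 20/31, and the value is (-14)·(20/31) + 9 = -1/31.
For the keeper: with q = P(Left), equating Mid's and High's payoffs gives −11q + 6 = 20q − 11 ⇒ q = 17/31.

14/31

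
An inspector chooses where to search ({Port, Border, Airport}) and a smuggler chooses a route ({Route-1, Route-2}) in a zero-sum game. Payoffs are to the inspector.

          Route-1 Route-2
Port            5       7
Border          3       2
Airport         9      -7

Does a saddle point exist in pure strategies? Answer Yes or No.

No

Row minima: Port → 5, Border → 2, Airport → -7; maximin = 5.
Column maxima: Route-1 → 9, Route-2 → 7; minimax = 7.
5 ≠ 7, so no pure-strategy equilibrium exists.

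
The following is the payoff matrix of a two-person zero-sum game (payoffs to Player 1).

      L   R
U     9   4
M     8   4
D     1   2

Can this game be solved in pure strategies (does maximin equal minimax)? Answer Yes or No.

Yes

Row minima: U → 4, M → 4, D → 1; maximin = 4.
Column maxima: L → 9, R → 4; minimax = 4.
maximin = minimax = 4, so a saddle point exists.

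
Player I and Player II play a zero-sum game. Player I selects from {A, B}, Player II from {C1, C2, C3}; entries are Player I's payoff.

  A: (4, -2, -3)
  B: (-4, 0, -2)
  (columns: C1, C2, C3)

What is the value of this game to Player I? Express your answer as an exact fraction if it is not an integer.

Row minima: A → -3, B → -4; maximin = -3.
Column maxima: C1 → 4, C2 → 0, C3 → -2; minimax = -2.
-3 ≠ -2, so there is no saddle point; optimal play is mixed.
C2 is strictly dominated by C3 (it gives Player I strictly more in every row), so Player II never plays it.
On the remaining 2×2 (A, B vs C1, C3):
Let Player I play A with probability p. Expected payoff against C1: 4p + (-4)(1−p) = 8p − 4; against C3: (-3)p + (-2)(1−p) = −p − 2.
Setting these equal: 8p − 4 = −p − 2 ⇒ 9p = 2 ⇒ p = 2/9, and the value is (8)·(2/9) − 4 = -20/9.
For Player II: with q = P(C1), equating A's and B's payoffs gives 7q − 3 = −2q − 2 ⇒ q = 1/9.

-20/9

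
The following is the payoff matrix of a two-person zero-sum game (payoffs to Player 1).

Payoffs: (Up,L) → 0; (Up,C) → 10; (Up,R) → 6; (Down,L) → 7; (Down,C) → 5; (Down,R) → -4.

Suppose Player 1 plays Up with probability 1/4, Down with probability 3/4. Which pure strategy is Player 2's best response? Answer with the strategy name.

R

If Player 2 plays L, Player 1's expected payoff is (1/4)·0 + (3/4)·7 = 21/4.
If Player 2 plays C, Player 1's expected payoff is (1/4)·10 + (3/4)·5 = 25/4.
If Player 2 plays R, Player 1's expected payoff is (1/4)·6 + (3/4)·(-4) = -3/2.
Player 2 minimizes Player 1's payoff; the smallest is -3/2, so the best response is R.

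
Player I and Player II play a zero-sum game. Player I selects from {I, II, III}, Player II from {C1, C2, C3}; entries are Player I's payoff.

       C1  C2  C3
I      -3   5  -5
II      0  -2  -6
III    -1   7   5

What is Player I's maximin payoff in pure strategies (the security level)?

-1

Row minima: I → -5, II → -6, III → -1.
The best of these is -1.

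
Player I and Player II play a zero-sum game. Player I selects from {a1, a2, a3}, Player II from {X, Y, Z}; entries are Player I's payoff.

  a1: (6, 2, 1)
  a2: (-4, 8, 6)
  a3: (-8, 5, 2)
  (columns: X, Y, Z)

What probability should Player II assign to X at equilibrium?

Row minima: a1 → 1, a2 → -4, a3 → -8; maximin = 1.
Column maxima: X → 6, Y → 8, Z → 6; minimax = 6.
1 ≠ 6, so there is no saddle point; optimal play is mixed.
a3 is strictly dominated by a2, so Player I never plays it.
Y is strictly dominated by Z (it gives Player I strictly more in every row), so Player II never plays it.
On the remaining 2×2 (a1, a2 vs X, Z):
Let Player I play a1 with probability p. Expected payoff against X: 6p + (-4)(1−p) = 10p − 4; against Z: 1p + 6(1−p) = −5p + 6.
Setting these equal: 10p − 4 = −5p + 6 ⇒ 15p = 10 ⇒ p = 2/3, and the value is (10)·(2/3) − 4 = 8/3.
For Player II: with q = P(X), equating a1's and a2's payoffs gives 5q + 1 = −10q + 6 ⇒ q = 1/3.

1/3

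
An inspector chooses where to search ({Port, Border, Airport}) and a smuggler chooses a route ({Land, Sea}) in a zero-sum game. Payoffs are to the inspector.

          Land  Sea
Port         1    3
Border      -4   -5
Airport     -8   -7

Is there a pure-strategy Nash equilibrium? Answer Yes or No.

Row minima: Port → 1, Border → -5, Airport → -8; maximin = 1.
Column maxima: Land → 1, Sea → 3; minimax = 1.
maximin = minimax = 1, so a saddle point exists.

Yes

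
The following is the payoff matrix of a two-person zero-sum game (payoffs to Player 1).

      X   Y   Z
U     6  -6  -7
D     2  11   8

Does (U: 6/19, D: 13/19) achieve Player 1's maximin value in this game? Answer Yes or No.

Against X this mix gives (6/19)·6 + (13/19)·2 = 62/19.
Against Y this mix gives (6/19)·(-6) + (13/19)·11 = 107/19.
Against Z this mix gives (6/19)·(-7) + (13/19)·8 = 62/19.
All of Player 2's active replies (X, Z) yield 62/19, and no column does worse for Player 1. The mix makes Player 2 indifferent and guarantees 62/19, so it is optimal.

Yes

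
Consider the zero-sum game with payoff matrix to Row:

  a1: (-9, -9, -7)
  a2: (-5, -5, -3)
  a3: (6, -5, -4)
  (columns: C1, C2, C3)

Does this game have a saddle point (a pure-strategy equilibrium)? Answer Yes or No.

Row minima: a1 → -9, a2 → -5, a3 → -5; maximin = -5.
Column maxima: C1 → 6, C2 → -5, C3 → -3; minimax = -5.
maximin = minimax = -5, so a saddle point exists.

Yes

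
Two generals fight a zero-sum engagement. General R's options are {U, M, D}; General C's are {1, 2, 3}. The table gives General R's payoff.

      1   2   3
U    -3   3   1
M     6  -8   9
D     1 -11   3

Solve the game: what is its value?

-3/10

Row minima: U → -3, M → -8, D → -11; maximin = -3.
Column maxima: 1 → 6, 2 → 3, 3 → 9; minimax = 3.
-3 ≠ 3, so there is no saddle point; optimal play is mixed.
D is strictly dominated by M, so General R never plays it.
3 is strictly dominated by 1 (it gives General R strictly more in every row), so General C never plays it.
On the remaining 2×2 (U, M vs 1, 2):
Let General R play U with probability p. Expected payoff against 1: (-3)p + 6(1−p) = −9p + 6; against 2: 3p + (-8)(1−p) = 11p − 8.
Setting these equal: −9p + 6 = 11p − 8 ⇒ −20p = -14 ⇒ p = 7/10, and the value is (-9)·(7/10) + 6 = -3/10.
For General C: with q = P(1), equating U's and M's payoffs gives −6q + 3 = 14q − 8 ⇒ q = 11/20.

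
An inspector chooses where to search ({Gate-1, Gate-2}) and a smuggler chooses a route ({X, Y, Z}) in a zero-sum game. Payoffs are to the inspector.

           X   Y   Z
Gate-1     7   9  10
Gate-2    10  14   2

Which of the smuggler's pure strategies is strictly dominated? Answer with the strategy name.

X holds the inspector's payoff strictly below Y in every row: 7 < 9, 10 < 14.
So Y is strictly dominated for the smuggler.

Y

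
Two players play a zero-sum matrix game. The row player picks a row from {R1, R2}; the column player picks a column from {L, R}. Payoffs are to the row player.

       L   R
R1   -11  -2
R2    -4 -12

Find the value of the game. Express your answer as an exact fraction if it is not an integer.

-124/17

Row minima: R1 → -11, R2 → -12; maximin = -11.
Column maxima: L → -4, R → -2; minimax = -4.
-11 ≠ -4, so there is no saddle point; optimal play is mixed.
Let the row player play R1 with probability p. Expected payoff against L: (-11)p + (-4)(1−p) = −7p − 4; against R: (-2)p + (-12)(1−p) = 10p − 12.
Setting these equal: −7p − 4 = 10p − 12 ⇒ −17p = -8 ⇒ p = 8/17, and the value is (-7)·(8/17) − 4 = -124/17.
For the column player: with q = P(L), equating R1's and R2's payoffs gives −9q − 2 = 8q − 12 ⇒ q = 10/17.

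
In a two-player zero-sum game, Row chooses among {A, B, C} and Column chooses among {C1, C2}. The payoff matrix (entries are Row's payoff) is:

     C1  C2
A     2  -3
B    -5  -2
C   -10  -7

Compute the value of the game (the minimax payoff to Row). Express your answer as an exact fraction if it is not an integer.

-19/8

Row minima: A → -3, B → -5, C → -10; maximin = -3.
Column maxima: C1 → 2, C2 → -2; minimax = -2.
-3 ≠ -2, so there is no saddle point; optimal play is mixed.
C is strictly dominated by A, so Row never plays it.
On the remaining 2×2 (A, B vs C1, C2):
Let Row play A with probability p. Expected payoff against C1: 2p + (-5)(1−p) = 7p − 5; against C2: (-3)p + (-2)(1−p) = −p − 2.
Setting these equal: 7p − 5 = −p − 2 ⇒ 8p = 3 ⇒ p = 3/8, and the value is (7)·(3/8) − 5 = -19/8.
For Column: with q = P(C1), equating A's and B's payoffs gives 5q − 3 = −3q − 2 ⇒ q = 1/8.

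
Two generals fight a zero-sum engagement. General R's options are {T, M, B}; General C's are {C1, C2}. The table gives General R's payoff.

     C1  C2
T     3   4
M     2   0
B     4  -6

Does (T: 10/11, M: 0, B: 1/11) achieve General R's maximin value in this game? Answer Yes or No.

Against C1 this mix gives (10/11)·3 + (1/11)·4 = 34/11.
Against C2 this mix gives (10/11)·4 + (1/11)·(-6) = 34/11.
All of General C's active replies (C1, C2) yield 34/11, and no column does worse for General R. The mix makes General C indifferent and guarantees 34/11, so it is optimal.

Yes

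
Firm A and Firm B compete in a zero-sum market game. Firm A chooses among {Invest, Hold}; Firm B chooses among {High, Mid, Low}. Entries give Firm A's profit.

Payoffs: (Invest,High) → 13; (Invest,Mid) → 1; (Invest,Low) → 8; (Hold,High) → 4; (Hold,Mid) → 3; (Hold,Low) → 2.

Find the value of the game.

11/4

Row minima: Invest → 1, Hold → 2; maximin = 2.
Column maxima: High → 13, Mid → 3, Low → 8; minimax = 3.
2 ≠ 3, so there is no saddle point; optimal play is mixed.
High is strictly dominated by Mid (it gives Firm A strictly more in every row), so Firm B never plays it.
On the remaining 2×2 (Invest, Hold vs Mid, Low):
Let Firm A play Invest with probability p. Expected payoff against Mid: 1p + 3(1−p) = −2p + 3; against Low: 8p + 2(1−p) = 6p + 2.
Setting these equal: −2p + 3 = 6p + 2 ⇒ −8p = -1 ⇒ p = 1/8, and the value is (-2)·(1/8) + 3 = 11/4.
For Firm B: with q = P(Mid), equating Invest's and Hold's payoffs gives −7q + 8 = q + 2 ⇒ q = 3/4.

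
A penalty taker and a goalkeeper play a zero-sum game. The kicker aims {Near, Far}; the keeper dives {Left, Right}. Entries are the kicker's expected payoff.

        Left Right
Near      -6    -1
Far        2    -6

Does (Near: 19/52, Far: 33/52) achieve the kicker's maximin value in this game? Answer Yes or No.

No

Against Left this mix gives (19/52)·(-6) + (33/52)·2 = -12/13.
Against Right this mix gives (19/52)·(-1) + (33/52)·(-6) = -217/52.
The keeper will play Right, holding the kicker to -217/52. Shifting weight toward the row that does better against Right would raise this floor (the equalizing mix achieves -38/13 against both Right and Left), so the proposed strategy is not optimal.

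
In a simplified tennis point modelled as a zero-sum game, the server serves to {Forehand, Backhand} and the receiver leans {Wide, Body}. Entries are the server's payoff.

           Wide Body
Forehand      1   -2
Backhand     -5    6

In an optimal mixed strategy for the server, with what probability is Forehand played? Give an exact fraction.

Row minima: Forehand → -2, Backhand → -5; maximin = -2.
Column maxima: Wide → 1, Body → 6; minimax = 1.
-2 ≠ 1, so there is no saddle point; optimal play is mixed.
Let the server play Forehand with probability p. Expected payoff against Wide: 1p + (-5)(1−p) = 6p − 5; against Body: (-2)p + 6(1−p) = −8p + 6.
Setting these equal: 6p − 5 = −8p + 6 ⇒ 14p = 11 ⇒ p = 11/14, and the value is (6)·(11/14) − 5 = -2/7.
For the receiver: with q = P(Wide), equating Forehand's and Backhand's payoffs gives 3q − 2 = −11q + 6 ⇒ q = 4/7.

11/14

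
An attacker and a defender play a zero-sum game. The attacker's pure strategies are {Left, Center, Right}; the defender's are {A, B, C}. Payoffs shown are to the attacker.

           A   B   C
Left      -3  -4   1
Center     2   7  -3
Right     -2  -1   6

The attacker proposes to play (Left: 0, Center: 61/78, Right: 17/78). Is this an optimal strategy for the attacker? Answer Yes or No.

No

Against A this mix gives (61/78)·2 + (17/78)·(-2) = 44/39.
Against B this mix gives (61/78)·7 + (17/78)·(-1) = 205/39.
Against C this mix gives (61/78)·(-3) + (17/78)·6 = -27/26.
The defender will play C, holding the attacker to -27/26. Shifting weight toward the row that does better against C would raise this floor (the equalizing mix achieves 6/13 against both C and A), so the proposed strategy is not optimal.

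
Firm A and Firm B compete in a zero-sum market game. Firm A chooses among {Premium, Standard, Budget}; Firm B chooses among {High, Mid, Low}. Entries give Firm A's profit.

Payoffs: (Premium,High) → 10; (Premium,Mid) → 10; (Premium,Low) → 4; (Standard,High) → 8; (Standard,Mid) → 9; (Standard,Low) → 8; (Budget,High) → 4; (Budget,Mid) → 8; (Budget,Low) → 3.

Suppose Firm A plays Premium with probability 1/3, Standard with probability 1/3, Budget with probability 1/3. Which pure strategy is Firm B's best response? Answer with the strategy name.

Low

If Firm B plays High, Firm A's expected payoff is (1/3)·10 + (1/3)·8 + (1/3)·4 = 22/3.
If Firm B plays Mid, Firm A's expected payoff is (1/3)·10 + (1/3)·9 + (1/3)·8 = 9.
If Firm B plays Low, Firm A's expected payoff is (1/3)·4 + (1/3)·8 + (1/3)·3 = 5.
Firm B minimizes Firm A's payoff; the smallest is 5, so the best response is Low.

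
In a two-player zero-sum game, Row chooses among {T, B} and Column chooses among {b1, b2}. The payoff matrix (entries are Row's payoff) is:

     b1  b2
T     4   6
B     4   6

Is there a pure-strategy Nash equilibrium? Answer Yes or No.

Row minima: T → 4, B → 4; maximin = 4.
Column maxima: b1 → 4, b2 → 6; minimax = 4.
maximin = minimax = 4, so a saddle point exists.

Yes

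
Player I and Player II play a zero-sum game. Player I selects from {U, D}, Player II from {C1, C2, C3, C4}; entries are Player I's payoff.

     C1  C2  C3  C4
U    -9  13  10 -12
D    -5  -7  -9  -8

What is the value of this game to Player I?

Row minima: U → -12, D → -9; maximin = -9.
Column maxima: C1 → -5, C2 → 13, C3 → 10, C4 → -8; minimax = -8.
-9 ≠ -8, so there is no saddle point; optimal play is mixed.
C1 is strictly dominated by C4 (it gives Player I strictly more in every row), so Player II never plays it.
C2 is strictly dominated by C3 (it gives Player I strictly more in every row), so Player II never plays it.
On the remaining 2×2 (U, D vs C3, C4):
Let Player I play U with probability p. Expected payoff against C3: 10p + (-9)(1−p) = 19p − 9; against C4: (-12)p + (-8)(1−p) = −4p − 8.
Setting these equal: 19p − 9 = −4p − 8 ⇒ 23p = 1 ⇒ p = 1/23, and the value is (19)·(1/23) − 9 = -188/23.
For Player II: with q = P(C3), equating U's and D's payoffs gives 22q − 12 = −q − 8 ⇒ q = 4/23.

-188/23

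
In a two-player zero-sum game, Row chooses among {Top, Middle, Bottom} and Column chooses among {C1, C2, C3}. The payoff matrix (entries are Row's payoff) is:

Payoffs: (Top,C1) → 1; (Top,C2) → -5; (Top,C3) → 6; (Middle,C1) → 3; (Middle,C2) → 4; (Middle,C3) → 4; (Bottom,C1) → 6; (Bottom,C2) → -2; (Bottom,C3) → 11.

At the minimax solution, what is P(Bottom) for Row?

1/9

Row minima: Top → -5, Middle → 3, Bottom → -2; maximin = 3.
Column maxima: C1 → 6, C2 → 4, C3 → 11; minimax = 4.
3 ≠ 4, so there is no saddle point; optimal play is mixed.
Top is strictly dominated by Bottom, so Row never plays it.
C3 is strictly dominated by C1 (it gives Row strictly more in every row), so Column never plays it.
On the remaining 2×2 (Middle, Bottom vs C1, C2):
Let Row play Middle with probability p. Expected payoff against C1: 3p + 6(1−p) = −3p + 6; against C2: 4p + (-2)(1−p) = 6p − 2.
Setting these equal: −3p + 6 = 6p − 2 ⇒ −9p = -8 ⇒ p = 8/9, and the value is (-3)·(8/9) + 6 = 10/3.
For Column: with q = P(C1), equating Middle's and Bottom's payoffs gives −q + 4 = 8q − 2 ⇒ q = 2/3.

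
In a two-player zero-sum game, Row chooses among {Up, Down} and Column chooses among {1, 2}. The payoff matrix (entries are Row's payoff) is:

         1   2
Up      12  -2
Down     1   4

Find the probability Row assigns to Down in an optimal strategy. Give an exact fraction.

14/17

Row minima: Up → -2, Down → 1; maximin = 1.
Column maxima: 1 → 12, 2 → 4; minimax = 4.
1 ≠ 4, so there is no saddle point; optimal play is mixed.
Let Row play Up with probability p. Expected payoff against 1: 12p + 1(1−p) = 11p + 1; against 2: (-2)p + 4(1−p) = −6p + 4.
Setting these equal: 11p + 1 = −6p + 4 ⇒ 17p = 3 ⇒ p = 3/17, and the value is (11)·(3/17) + 1 = 50/17.
For Column: with q = P(1), equating Up's and Down's payoffs gives 14q − 2 = −3q + 4 ⇒ q = 6/17.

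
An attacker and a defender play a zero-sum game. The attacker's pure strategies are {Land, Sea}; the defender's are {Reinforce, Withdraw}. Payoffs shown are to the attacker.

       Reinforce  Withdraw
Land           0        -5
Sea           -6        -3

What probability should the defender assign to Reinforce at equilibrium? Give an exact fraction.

Row minima: Land → -5, Sea → -6; maximin = -5.
Column maxima: Reinforce → 0, Withdraw → -3; minimax = -3.
-5 ≠ -3, so there is no saddle point; optimal play is mixed.
Let the attacker play Land with probability p. Expected payoff against Reinforce: 0p + (-6)(1−p) = 6p − 6; against Withdraw: (-5)p + (-3)(1−p) = −2p − 3.
Setting these equal: 6p − 6 = −2p − 3 ⇒ 8p = 3 ⇒ p = 3/8, and the value is (6)·(3/8) − 6 = -15/4.
For the defender: with q = P(Reinforce), equating Land's and Sea's payoffs gives 5q − 5 = −3q − 3 ⇒ q = 1/4.

1/4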